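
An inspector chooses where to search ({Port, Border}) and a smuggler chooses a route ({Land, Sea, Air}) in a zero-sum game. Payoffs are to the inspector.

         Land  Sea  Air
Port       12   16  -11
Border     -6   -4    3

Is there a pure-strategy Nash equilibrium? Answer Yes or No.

Row minima: Port → -11, Border → -6; maximin = -6.
Column maxima: Land → 12, Sea → 16, Air → 3; minimax = 3.
-6 ≠ 3, so no pure-strategy equilibrium exists.

No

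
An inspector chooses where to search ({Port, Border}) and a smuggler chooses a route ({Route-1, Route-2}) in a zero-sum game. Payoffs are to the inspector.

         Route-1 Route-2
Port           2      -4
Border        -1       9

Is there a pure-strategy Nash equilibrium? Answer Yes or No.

Row minima: Port → -4, Border → -1; maximin = -1.
Column maxima: Route-1 → 2, Route-2 → 9; minimax = 2.
-1 ≠ 2, so no pure-strategy equilibrium exists.

No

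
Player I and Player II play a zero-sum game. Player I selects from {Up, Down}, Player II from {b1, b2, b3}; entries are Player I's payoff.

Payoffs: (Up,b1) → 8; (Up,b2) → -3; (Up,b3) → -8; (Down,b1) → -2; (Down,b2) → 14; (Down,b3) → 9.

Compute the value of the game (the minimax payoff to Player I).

Row minima: Up → -8, Down → -2; maximin = -2.
Column maxima: b1 → 8, b2 → 14, b3 → 9; minimax = 8.
-2 ≠ 8, so there is no saddle point; optimal play is mixed.
b2 is strictly dominated by b3 (it gives Player I strictly more in every row), so Player II never plays it.
On the remaining 2×2 (Up, Down vs b1, b3):
Let Player I play Up with probability p. Expected payoff against b1: 8p + (-2)(1−p) = 10p − 2; against b3: (-8)p + 9(1−p) = −17p + 9.
Setting these equal: 10p − 2 = −17p + 9 ⇒ 27p = 11 ⇒ p = 11/27, and the value is (10)·(11/27) − 2 = 56/27.
For Player II: with q = P(b1), equating Up's and Down's payoffs gives 16q − 8 = −11q + 9 ⇒ q = 17/27.

56/27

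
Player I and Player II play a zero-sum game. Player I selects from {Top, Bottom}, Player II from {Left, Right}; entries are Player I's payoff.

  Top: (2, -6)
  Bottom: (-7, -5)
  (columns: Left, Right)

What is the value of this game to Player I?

Row minima: Top → -6, Bottom → -7; maximin = -6.
Column maxima: Left → 2, Right → -5; minimax = -5.
-6 ≠ -5, so there is no saddle point; optimal play is mixed.
Let Player I play Top with probability p. Expected payoff against Left: 2p + (-7)(1−p) = 9p − 7; against Right: (-6)p + (-5)(1−p) = −p − 5.
Setting these equal: 9p − 7 = −p − 5 ⇒ 10p = 2 ⇒ p = 1/5, and the value is (9)·(1/5) − 7 = -26/5.
For Player II: with q = P(Left), equating Top's and Bottom's payoffs gives 8q − 6 = −2q − 5 ⇒ q = 1/10.

-26/5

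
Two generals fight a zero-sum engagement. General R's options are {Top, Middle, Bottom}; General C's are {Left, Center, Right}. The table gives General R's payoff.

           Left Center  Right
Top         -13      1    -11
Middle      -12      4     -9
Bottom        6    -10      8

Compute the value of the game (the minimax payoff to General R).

-3

Row minima: Top → -13, Middle → -12, Bottom → -10; maximin = -10.
Column maxima: Left → 6, Center → 4, Right → 8; minimax = 4.
-10 ≠ 4, so there is no saddle point; optimal play is mixed.
Top is strictly dominated by Middle, so General R never plays it.
Right is strictly dominated by Left (it gives General R strictly more in every row), so General C never plays it.
On the remaining 2×2 (Middle, Bottom vs Left, Center):
Let General R play Middle with probability p. Expected payoff against Left: (-12)p + 6(1−p) = −18p + 6; against Center: 4p + (-10)(1−p) = 14p − 10.
Setting these equal: −18p + 6 = 14p − 10 ⇒ −32p = -16 ⇒ p = 1/2, and the value is (-18)·(1/2) + 6 = -3.
For General C: with q = P(Left), equating Middle's and Bottom's payoffs gives −16q + 4 = 16q − 10 ⇒ q = 7/16.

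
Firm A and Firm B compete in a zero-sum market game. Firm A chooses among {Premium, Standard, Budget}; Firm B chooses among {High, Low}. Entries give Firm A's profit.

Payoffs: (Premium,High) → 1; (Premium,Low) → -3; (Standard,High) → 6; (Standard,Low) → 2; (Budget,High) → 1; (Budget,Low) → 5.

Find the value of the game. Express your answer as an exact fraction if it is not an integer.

Row minima: Premium → -3, Standard → 2, Budget → 1; maximin = 2.
Column maxima: High → 6, Low → 5; minimax = 5.
2 ≠ 5, so there is no saddle point; optimal play is mixed.
Premium is strictly dominated by Standard, so Firm A never plays it.
On the remaining 2×2 (Standard, Budget vs High, Low):
Let Firm A play Standard with probability p. Expected payoff against High: 6p + 1(1−p) = 5p + 1; against Low: 2p + 5(1−p) = −3p + 5.
Setting these equal: 5p + 1 = −3p + 5 ⇒ 8p = 4 ⇒ p = 1/2, and the value is (5)·(1/2) + 1 = 7/2.
For Firm B: with q = P(High), equating Standard's and Budget's payoffs gives 4q + 2 = −4q + 5 ⇒ q = 3/8.

7/2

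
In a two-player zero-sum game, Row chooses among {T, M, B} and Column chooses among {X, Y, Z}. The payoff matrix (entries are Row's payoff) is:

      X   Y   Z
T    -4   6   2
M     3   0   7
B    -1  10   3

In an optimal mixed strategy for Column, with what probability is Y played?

2/7

Row minima: T → -4, M → 0, B → -1; maximin = 0.
Column maxima: X → 3, Y → 10, Z → 7; minimax = 3.
0 ≠ 3, so there is no saddle point; optimal play is mixed.
T is strictly dominated by B, so Row never plays it.
Z is strictly dominated by X (it gives Row strictly more in every row), so Column never plays it.
On the remaining 2×2 (M, B vs X, Y):
Let Row play M with probability p. Expected payoff against X: 3p + (-1)(1−p) = 4p − 1; against Y: 0p + 10(1−p) = −10p + 10.
Setting these equal: 4p − 1 = −10p + 10 ⇒ 14p = 11 ⇒ p = 11/14, and the value is (4)·(11/14) − 1 = 15/7.
For Column: with q = P(X), equating M's and B's payoffs gives 3q = −11q + 10 ⇒ q = 5/7.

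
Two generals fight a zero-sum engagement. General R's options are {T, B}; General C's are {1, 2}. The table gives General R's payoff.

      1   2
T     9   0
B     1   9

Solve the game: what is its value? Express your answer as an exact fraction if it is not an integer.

81/17

Row minima: T → 0, B → 1; maximin = 1.
Column maxima: 1 → 9, 2 → 9; minimax = 9.
1 ≠ 9, so there is no saddle point; optimal play is mixed.
Let General R play T with probability p. Expected payoff against 1: 9p + 1(1−p) = 8p + 1; against 2: 0p + 9(1−p) = −9p + 9.
Setting these equal: 8p + 1 = −9p + 9 ⇒ 17p = 8 ⇒ p = 8/17, and the value is (8)·(8/17) + 1 = 81/17.
For General C: with q = P(1), equating T's and B's payoffs gives 9q = −8q + 9 ⇒ q = 9/17.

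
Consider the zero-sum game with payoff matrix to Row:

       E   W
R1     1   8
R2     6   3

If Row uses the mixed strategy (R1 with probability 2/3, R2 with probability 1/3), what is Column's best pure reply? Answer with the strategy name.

If Column plays E, Row's expected payoff is (2/3)·1 + (1/3)·6 = 8/3.
If Column plays W, Row's expected payoff is (2/3)·8 + (1/3)·3 = 19/3.
Column minimizes Row's payoff; the smallest is 8/3, so the best response is E.

E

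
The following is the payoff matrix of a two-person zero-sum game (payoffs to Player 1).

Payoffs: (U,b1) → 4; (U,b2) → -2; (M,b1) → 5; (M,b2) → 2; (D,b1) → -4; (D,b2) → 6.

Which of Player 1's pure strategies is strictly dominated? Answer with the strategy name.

U

M gives a strictly higher payoff than U against every column: 5 > 4, 2 > -2.
So U is strictly dominated and Player 1 never plays it.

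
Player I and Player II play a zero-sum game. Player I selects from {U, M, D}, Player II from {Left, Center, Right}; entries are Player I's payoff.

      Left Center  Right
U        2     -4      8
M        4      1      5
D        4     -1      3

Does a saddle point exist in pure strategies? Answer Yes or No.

Yes

Row minima: U → -4, M → 1, D → -1; maximin = 1.
Column maxima: Left → 4, Center → 1, Right → 8; minimax = 1.
maximin = minimax = 1, so a saddle point exists.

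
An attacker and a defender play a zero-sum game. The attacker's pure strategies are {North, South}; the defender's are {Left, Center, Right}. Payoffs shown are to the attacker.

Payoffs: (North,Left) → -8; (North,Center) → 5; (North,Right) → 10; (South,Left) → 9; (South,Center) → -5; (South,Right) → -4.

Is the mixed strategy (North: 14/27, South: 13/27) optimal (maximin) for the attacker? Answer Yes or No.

Yes

Against Left this mix gives (14/27)·(-8) + (13/27)·9 = 5/27.
Against Center this mix gives (14/27)·5 + (13/27)·(-5) = 5/27.
Against Right this mix gives (14/27)·10 + (13/27)·(-4) = 88/27.
All of the defender's active replies (Left, Center) yield 5/27, and no column does worse for the attacker. The mix makes the defender indifferent and guarantees 5/27, so it is optimal.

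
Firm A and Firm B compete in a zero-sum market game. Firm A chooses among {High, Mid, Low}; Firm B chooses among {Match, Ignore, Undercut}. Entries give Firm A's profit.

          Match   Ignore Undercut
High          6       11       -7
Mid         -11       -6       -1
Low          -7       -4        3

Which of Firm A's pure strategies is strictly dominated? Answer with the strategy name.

Mid

Low gives a strictly higher payoff than Mid against every column: -7 > -11, -4 > -6, 3 > -1.
So Mid is strictly dominated and Firm A never plays it.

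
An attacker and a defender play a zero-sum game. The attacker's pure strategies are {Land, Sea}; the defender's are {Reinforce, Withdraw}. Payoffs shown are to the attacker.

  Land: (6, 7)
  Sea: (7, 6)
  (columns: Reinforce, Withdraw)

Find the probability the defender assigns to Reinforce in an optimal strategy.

Row minima: Land → 6, Sea → 6; maximin = 6.
Column maxima: Reinforce → 7, Withdraw → 7; minimax = 7.
6 ≠ 7, so there is no saddle point; optimal play is mixed.
Let the attacker play Land with probability p. Expected payoff against Reinforce: 6p + 7(1−p) = −p + 7; against Withdraw: 7p + 6(1−p) = p + 6.
Setting these equal: −p + 7 = p + 6 ⇒ −2p = -1 ⇒ p = 1/2, and the value is (-1)·(1/2) + 7 = 13/2.
For the defender: with q = P(Reinforce), equating Land's and Sea's payoffs gives −q + 7 = q + 6 ⇒ q = 1/2.

1/2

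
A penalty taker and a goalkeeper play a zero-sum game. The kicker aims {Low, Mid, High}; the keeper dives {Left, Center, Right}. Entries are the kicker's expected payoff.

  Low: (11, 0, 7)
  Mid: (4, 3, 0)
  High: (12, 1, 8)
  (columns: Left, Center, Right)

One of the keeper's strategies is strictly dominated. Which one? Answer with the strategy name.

Center holds the kicker's payoff strictly below Left in every row: 0 < 11, 3 < 4, 1 < 12.
So Left is strictly dominated for the keeper.

Left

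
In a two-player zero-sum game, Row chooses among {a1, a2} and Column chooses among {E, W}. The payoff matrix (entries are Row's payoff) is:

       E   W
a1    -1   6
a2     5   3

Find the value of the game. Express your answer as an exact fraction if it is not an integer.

11/3

Row minima: a1 → -1, a2 → 3; maximin = 3.
Column maxima: E → 5, W → 6; minimax = 5.
3 ≠ 5, so there is no saddle point; optimal play is mixed.
Let Row play a1 with probability p. Expected payoff against E: (-1)p + 5(1−p) = −6p + 5; against W: 6p + 3(1−p) = 3p + 3.
Setting these equal: −6p + 5 = 3p + 3 ⇒ −9p = -2 ⇒ p = 2/9, and the value is (-6)·(2/9) + 5 = 11/3.
For Column: with q = P(E), equating a1's and a2's payoffs gives −7q + 6 = 2q + 3 ⇒ q = 1/3.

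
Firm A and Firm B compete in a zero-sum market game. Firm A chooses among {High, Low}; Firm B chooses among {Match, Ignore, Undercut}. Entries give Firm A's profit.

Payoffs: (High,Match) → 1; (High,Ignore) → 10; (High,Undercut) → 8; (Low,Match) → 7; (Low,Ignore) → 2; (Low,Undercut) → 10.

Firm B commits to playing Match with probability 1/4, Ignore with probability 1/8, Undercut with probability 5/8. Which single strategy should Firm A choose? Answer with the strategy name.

Low

Expected payoff of High: (1/4)·1 + (1/8)·10 + (5/8)·8 = 13/2.
Expected payoff of Low: (1/4)·7 + (1/8)·2 + (5/8)·10 = 33/4.
The largest is 33/4, so Firm A's best response is Low.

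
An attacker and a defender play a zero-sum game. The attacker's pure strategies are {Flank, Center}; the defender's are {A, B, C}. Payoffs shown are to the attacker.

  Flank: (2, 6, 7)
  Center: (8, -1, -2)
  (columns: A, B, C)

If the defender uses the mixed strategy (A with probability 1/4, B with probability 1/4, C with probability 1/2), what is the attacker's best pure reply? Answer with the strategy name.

Expected payoff of Flank: (1/4)·2 + (1/4)·6 + (1/2)·7 = 11/2.
Expected payoff of Center: (1/4)·8 + (1/4)·(-1) + (1/2)·(-2) = 3/4.
The largest is 11/2, so the attacker's best response is Flank.

Flank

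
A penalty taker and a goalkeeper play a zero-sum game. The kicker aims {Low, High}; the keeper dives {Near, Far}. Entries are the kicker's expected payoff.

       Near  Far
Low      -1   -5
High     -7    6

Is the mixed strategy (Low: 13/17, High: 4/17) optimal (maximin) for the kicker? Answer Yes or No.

Yes

Against Near this mix gives (13/17)·(-1) + (4/17)·(-7) = -41/17.
Against Far this mix gives (13/17)·(-5) + (4/17)·6 = -41/17.
All of the keeper's active replies (Near, Far) yield -41/17, and no column does worse for the kicker. The mix makes the keeper indifferent and guarantees -41/17, so it is optimal.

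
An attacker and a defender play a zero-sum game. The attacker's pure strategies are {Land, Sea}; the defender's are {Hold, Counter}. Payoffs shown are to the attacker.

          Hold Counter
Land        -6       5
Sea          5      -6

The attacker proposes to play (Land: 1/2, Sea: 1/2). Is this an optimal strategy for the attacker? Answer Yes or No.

Against Hold this mix gives (1/2)·(-6) + (1/2)·5 = -1/2.
Against Counter this mix gives (1/2)·5 + (1/2)·(-6) = -1/2.
All of the defender's active replies (Hold, Counter) yield -1/2, and no column does worse for the attacker. The mix makes the defender indifferent and guarantees -1/2, so it is optimal.

Yes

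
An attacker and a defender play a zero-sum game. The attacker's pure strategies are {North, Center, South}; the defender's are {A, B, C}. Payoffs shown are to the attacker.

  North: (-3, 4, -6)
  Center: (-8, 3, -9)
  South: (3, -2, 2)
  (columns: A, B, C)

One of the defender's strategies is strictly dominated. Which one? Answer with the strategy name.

A

C holds the attacker's payoff strictly below A in every row: -6 < -3, -9 < -8, 2 < 3.
So A is strictly dominated for the defender.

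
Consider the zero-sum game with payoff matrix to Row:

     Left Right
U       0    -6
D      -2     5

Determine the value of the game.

Row minima: U → -6, D → -2; maximin = -2.
Column maxima: Left → 0, Right → 5; minimax = 0.
-2 ≠ 0, so there is no saddle point; optimal play is mixed.
Let Row play U with probability p. Expected payoff against Left: 0p + (-2)(1−p) = 2p − 2; against Right: (-6)p + 5(1−p) = −11p + 5.
Setting these equal: 2p − 2 = −11p + 5 ⇒ 13p = 7 ⇒ p = 7/13, and the value is (2)·(7/13) − 2 = -12/13.
For Column: with q = P(Left), equating U's and D's payoffs gives 6q − 6 = −7q + 5 ⇒ q = 11/13.

-12/13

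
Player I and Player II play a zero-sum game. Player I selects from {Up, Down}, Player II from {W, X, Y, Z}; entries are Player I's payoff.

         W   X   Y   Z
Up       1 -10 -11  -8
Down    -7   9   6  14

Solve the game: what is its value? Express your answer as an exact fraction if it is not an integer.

Row minima: Up → -11, Down → -7; maximin = -7.
Column maxima: W → 1, X → 9, Y → 6, Z → 14; minimax = 1.
-7 ≠ 1, so there is no saddle point; optimal play is mixed.
X is strictly dominated by Y (it gives Player I strictly more in every row), so Player II never plays it.
Z is strictly dominated by Y (it gives Player I strictly more in every row), so Player II never plays it.
On the remaining 2×2 (Up, Down vs W, Y):
Let Player I play Up with probability p. Expected payoff against W: 1p + (-7)(1−p) = 8p − 7; against Y: (-11)p + 6(1−p) = −17p + 6.
Setting these equal: 8p − 7 = −17p + 6 ⇒ 25p = 13 ⇒ p = 13/25, and the value is (8)·(13/25) − 7 = -71/25.
For Player II: with q = P(W), equating Up's and Down's payoffs gives 12q − 11 = −13q + 6 ⇒ q = 17/25.

-71/25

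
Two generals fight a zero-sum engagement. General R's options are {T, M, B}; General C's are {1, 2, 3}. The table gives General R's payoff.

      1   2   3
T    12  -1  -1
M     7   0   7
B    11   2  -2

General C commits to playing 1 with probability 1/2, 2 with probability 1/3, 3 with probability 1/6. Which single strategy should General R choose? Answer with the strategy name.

B

Expected payoff of T: (1/2)·12 + (1/3)·(-1) + (1/6)·(-1) = 11/2.
Expected payoff of M: (1/2)·7 + (1/3)·0 + (1/6)·7 = 14/3.
Expected payoff of B: (1/2)·11 + (1/3)·2 + (1/6)·(-2) = 35/6.
The largest is 35/6, so General R's best response is B.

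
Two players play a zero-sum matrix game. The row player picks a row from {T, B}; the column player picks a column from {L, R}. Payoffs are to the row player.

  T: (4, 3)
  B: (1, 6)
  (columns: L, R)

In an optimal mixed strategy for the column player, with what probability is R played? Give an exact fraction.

1/2

Row minima: T → 3, B → 1; maximin = 3.
Column maxima: L → 4, R → 6; minimax = 4.
3 ≠ 4, so there is no saddle point; optimal play is mixed.
Let the row player play T with probability p. Expected payoff against L: 4p + 1(1−p) = 3p + 1; against R: 3p + 6(1−p) = −3p + 6.
Setting these equal: 3p + 1 = −3p + 6 ⇒ 6p = 5 ⇒ p = 5/6, and the value is (3)·(5/6) + 1 = 7/2.
For the column player: with q = P(L), equating T's and B's payoffs gives q + 3 = −5q + 6 ⇒ q = 1/2.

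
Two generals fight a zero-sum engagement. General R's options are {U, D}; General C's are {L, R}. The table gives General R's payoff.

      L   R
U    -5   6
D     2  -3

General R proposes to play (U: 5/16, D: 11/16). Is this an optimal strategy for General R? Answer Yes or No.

Yes

Against L this mix gives (5/16)·(-5) + (11/16)·2 = -3/16.
Against R this mix gives (5/16)·6 + (11/16)·(-3) = -3/16.
All of General C's active replies (L, R) yield -3/16, and no column does worse for General R. The mix makes General C indifferent and guarantees -3/16, so it is optimal.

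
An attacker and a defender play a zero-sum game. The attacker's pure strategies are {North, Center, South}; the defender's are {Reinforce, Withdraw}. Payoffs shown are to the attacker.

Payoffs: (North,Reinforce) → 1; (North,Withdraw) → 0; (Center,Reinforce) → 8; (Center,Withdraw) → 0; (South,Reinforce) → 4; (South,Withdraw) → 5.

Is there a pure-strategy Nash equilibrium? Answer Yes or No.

No

Row minima: North → 0, Center → 0, South → 4; maximin = 4.
Column maxima: Reinforce → 8, Withdraw → 5; minimax = 5.
4 ≠ 5, so no pure-strategy equilibrium exists.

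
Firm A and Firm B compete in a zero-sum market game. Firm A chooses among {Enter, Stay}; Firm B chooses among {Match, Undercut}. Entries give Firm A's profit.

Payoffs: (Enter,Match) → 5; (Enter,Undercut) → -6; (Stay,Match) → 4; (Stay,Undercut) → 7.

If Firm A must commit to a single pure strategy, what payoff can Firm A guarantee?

Row minima: Enter → -6, Stay → 4.
The best of these is 4.

4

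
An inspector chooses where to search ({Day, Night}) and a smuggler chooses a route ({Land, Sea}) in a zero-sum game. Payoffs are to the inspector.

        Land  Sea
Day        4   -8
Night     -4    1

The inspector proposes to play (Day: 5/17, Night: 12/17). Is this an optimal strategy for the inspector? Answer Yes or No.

Yes

Against Land this mix gives (5/17)·4 + (12/17)·(-4) = -28/17.
Against Sea this mix gives (5/17)·(-8) + (12/17)·1 = -28/17.
All of the smuggler's active replies (Land, Sea) yield -28/17, and no column does worse for the inspector. The mix makes the smuggler indifferent and guarantees -28/17, so it is optimal.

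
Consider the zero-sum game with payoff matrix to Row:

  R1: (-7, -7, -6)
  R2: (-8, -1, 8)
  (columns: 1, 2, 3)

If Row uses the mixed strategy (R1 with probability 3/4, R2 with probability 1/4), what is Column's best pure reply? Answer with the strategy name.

If Column plays 1, Row's expected payoff is (3/4)·(-7) + (1/4)·(-8) = -29/4.
If Column plays 2, Row's expected payoff is (3/4)·(-7) + (1/4)·(-1) = -11/2.
If Column plays 3, Row's expected payoff is (3/4)·(-6) + (1/4)·8 = -5/2.
Column minimizes Row's payoff; the smallest is -29/4, so the best response is 1.

1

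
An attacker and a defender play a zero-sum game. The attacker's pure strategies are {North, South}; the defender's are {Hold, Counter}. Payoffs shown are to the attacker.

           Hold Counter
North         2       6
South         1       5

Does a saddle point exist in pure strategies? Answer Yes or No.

Yes

Row minima: North → 2, South → 1; maximin = 2.
Column maxima: Hold → 2, Counter → 6; minimax = 2.
maximin = minimax = 2, so a saddle point exists.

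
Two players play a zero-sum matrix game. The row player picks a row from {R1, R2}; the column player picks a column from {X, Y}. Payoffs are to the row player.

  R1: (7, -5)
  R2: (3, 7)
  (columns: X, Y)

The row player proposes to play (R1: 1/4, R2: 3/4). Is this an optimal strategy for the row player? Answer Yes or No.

Against X this mix gives (1/4)·7 + (3/4)·3 = 4.
Against Y this mix gives (1/4)·(-5) + (3/4)·7 = 4.
All of the column player's active replies (X, Y) yield 4, and no column does worse for the row player. The mix makes the column player indifferent and guarantees 4, so it is optimal.

Yes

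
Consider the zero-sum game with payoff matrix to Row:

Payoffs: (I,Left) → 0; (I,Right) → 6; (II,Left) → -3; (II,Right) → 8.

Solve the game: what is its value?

Row minima: I → 0, II → -3; maximin = 0.
Column maxima: Left → 0, Right → 8; minimax = 0.
Since maximin = minimax = 0, there is a saddle point and the value is 0.

0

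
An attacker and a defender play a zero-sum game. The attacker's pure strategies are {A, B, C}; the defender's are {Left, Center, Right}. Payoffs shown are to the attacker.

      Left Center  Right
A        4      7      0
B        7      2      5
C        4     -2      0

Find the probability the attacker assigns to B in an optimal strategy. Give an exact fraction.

Row minima: A → 0, B → 2, C → -2; maximin = 2.
Column maxima: Left → 7, Center → 7, Right → 5; minimax = 5.
2 ≠ 5, so there is no saddle point; optimal play is mixed.
C is strictly dominated by B, so the attacker never plays it.
Left is strictly dominated by Right (it gives the attacker strictly more in every row), so the defender never plays it.
On the remaining 2×2 (A, B vs Center, Right):
Let the attacker play A with probability p. Expected payoff against Center: 7p + 2(1−p) = 5p + 2; against Right: 0p + 5(1−p) = −5p + 5.
Setting these equal: 5p + 2 = −5p + 5 ⇒ 10p = 3 ⇒ p = 3/10, and the value is (5)·(3/10) + 2 = 7/2.
For the defender: with q = P(Center), equating A's and B's payoffs gives 7q = −3q + 5 ⇒ q = 1/2.

7/10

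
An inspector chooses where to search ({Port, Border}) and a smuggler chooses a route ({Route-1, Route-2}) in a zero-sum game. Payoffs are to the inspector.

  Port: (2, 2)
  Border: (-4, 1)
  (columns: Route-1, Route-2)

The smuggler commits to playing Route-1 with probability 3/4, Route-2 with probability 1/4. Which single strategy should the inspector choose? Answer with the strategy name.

Expected payoff of Port: (3/4)·2 + (1/4)·2 = 2.
Expected payoff of Border: (3/4)·(-4) + (1/4)·1 = -11/4.
The largest is 2, so the inspector's best response is Port.

Port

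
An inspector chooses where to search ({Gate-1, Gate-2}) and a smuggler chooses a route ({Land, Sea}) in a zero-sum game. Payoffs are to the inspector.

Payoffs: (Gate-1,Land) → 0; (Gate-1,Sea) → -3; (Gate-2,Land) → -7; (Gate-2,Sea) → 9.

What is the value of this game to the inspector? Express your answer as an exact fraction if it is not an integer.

Row minima: Gate-1 → -3, Gate-2 → -7; maximin = -3.
Column maxima: Land → 0, Sea → 9; minimax = 0.
-3 ≠ 0, so there is no saddle point; optimal play is mixed.
Let the inspector play Gate-1 with probability p. Expected payoff against Land: 0p + (-7)(1−p) = 7p − 7; against Sea: (-3)p + 9(1−p) = −12p + 9.
Setting these equal: 7p − 7 = −12p + 9 ⇒ 19p = 16 ⇒ p = 16/19, and the value is (7)·(16/19) − 7 = -21/19.
For the smuggler: with q = P(Land), equating Gate-1's and Gate-2's payoffs gives 3q − 3 = −16q + 9 ⇒ q = 12/19.

-21/19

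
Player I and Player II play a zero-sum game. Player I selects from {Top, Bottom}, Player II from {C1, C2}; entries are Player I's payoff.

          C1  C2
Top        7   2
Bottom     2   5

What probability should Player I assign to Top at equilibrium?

3/8

Row minima: Top → 2, Bottom → 2; maximin = 2.
Column maxima: C1 → 7, C2 → 5; minimax = 5.
2 ≠ 5, so there is no saddle point; optimal play is mixed.
Let Player I play Top with probability p. Expected payoff against C1: 7p + 2(1−p) = 5p + 2; against C2: 2p + 5(1−p) = −3p + 5.
Setting these equal: 5p + 2 = −3p + 5 ⇒ 8p = 3 ⇒ p = 3/8, and the value is (5)·(3/8) + 2 = 31/8.
For Player II: with q = P(C1), equating Top's and Bottom's payoffs gives 5q + 2 = −3q + 5 ⇒ q = 3/8.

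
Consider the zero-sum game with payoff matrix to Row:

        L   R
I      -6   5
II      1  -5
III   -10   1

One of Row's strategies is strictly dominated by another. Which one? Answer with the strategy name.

I gives a strictly higher payoff than III against every column: -6 > -10, 5 > 1.
So III is strictly dominated and Row never plays it.

III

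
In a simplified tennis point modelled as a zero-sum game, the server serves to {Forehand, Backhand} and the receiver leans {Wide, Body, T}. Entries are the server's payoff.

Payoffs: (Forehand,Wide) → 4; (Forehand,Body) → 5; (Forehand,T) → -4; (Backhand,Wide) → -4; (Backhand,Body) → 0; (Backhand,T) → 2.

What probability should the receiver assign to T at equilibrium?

Row minima: Forehand → -4, Backhand → -4; maximin = -4.
Column maxima: Wide → 4, Body → 5, T → 2; minimax = 2.
-4 ≠ 2, so there is no saddle point; optimal play is mixed.
Body is strictly dominated by Wide (it gives the server strictly more in every row), so the receiver never plays it.
On the remaining 2×2 (Forehand, Backhand vs Wide, T):
Let the server play Forehand with probability p. Expected payoff against Wide: 4p + (-4)(1−p) = 8p − 4; against T: (-4)p + 2(1−p) = −6p + 2.
Setting these equal: 8p − 4 = −6p + 2 ⇒ 14p = 6 ⇒ p = 3/7, and the value is (8)·(3/7) − 4 = -4/7.
For the receiver: with q = P(Wide), equating Forehand's and Backhand's payoffs gives 8q − 4 = −6q + 2 ⇒ q = 3/7.

4/7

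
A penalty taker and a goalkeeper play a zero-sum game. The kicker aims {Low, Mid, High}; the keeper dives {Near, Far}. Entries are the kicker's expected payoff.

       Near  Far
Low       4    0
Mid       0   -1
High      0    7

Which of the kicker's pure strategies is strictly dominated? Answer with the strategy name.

Mid

Low gives a strictly higher payoff than Mid against every column: 4 > 0, 0 > -1.
So Mid is strictly dominated and the kicker never plays it.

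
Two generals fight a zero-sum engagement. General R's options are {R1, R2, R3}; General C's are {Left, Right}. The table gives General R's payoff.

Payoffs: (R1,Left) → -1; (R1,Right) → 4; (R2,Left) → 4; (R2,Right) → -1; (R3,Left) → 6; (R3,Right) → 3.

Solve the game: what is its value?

27/8

Row minima: R1 → -1, R2 → -1, R3 → 3; maximin = 3.
Column maxima: Left → 6, Right → 4; minimax = 4.
3 ≠ 4, so there is no saddle point; optimal play is mixed.
R2 is strictly dominated by R3, so General R never plays it.
On the remaining 2×2 (R1, R3 vs Left, Right):
Let General R play R1 with probability p. Expected payoff against Left: (-1)p + 6(1−p) = −7p + 6; against Right: 4p + 3(1−p) = p + 3.
Setting these equal: −7p + 6 = p + 3 ⇒ −8p = -3 ⇒ p = 3/8, and the value is (-7)·(3/8) + 6 = 27/8.
For General C: with q = P(Left), equating R1's and R3's payoffs gives −5q + 4 = 3q + 3 ⇒ q = 1/8.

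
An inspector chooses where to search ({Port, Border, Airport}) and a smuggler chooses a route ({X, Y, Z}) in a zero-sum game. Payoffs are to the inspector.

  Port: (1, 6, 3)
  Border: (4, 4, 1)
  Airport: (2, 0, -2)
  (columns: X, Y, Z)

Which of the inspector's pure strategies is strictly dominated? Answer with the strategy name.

Airport

Border gives a strictly higher payoff than Airport against every column: 4 > 2, 4 > 0, 1 > -2.
So Airport is strictly dominated and the inspector never plays it.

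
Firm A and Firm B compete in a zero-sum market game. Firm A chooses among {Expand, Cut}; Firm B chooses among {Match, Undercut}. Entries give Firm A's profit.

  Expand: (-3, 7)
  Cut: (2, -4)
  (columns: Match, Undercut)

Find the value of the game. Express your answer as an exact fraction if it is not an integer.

1/8

Row minima: Expand → -3, Cut → -4; maximin = -3.
Column maxima: Match → 2, Undercut → 7; minimax = 2.
-3 ≠ 2, so there is no saddle point; optimal play is mixed.
Let Firm A play Expand with probability p. Expected payoff against Match: (-3)p + 2(1−p) = −5p + 2; against Undercut: 7p + (-4)(1−p) = 11p − 4.
Setting these equal: −5p + 2 = 11p − 4 ⇒ −16p = -6 ⇒ p = 3/8, and the value is (-5)·(3/8) + 2 = 1/8.
For Firm B: with q = P(Match), equating Expand's and Cut's payoffs gives −10q + 7 = 6q − 4 ⇒ q = 11/16.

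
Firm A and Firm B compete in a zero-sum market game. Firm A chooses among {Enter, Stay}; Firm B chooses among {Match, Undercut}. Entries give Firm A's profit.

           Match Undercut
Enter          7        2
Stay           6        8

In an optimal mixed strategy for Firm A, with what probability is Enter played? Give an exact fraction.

2/7

Row minima: Enter → 2, Stay → 6; maximin = 6.
Column maxima: Match → 7, Undercut → 8; minimax = 7.
6 ≠ 7, so there is no saddle point; optimal play is mixed.
Let Firm A play Enter with probability p. Expected payoff against Match: 7p + 6(1−p) = p + 6; against Undercut: 2p + 8(1−p) = −6p + 8.
Setting these equal: p + 6 = −6p + 8 ⇒ 7p = 2 ⇒ p = 2/7, and the value is (1)·(2/7) + 6 = 44/7.
For Firm B: with q = P(Match), equating Enter's and Stay's payoffs gives 5q + 2 = −2q + 8 ⇒ q = 6/7.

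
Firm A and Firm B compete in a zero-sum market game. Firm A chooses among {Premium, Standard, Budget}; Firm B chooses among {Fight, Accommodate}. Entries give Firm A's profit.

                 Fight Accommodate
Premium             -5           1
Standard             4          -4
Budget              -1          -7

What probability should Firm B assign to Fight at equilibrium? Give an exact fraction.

5/14

Row minima: Premium → -5, Standard → -4, Budget → -7; maximin = -4.
Column maxima: Fight → 4, Accommodate → 1; minimax = 1.
-4 ≠ 1, so there is no saddle point; optimal play is mixed.
Budget is strictly dominated by Standard, so Firm A never plays it.
On the remaining 2×2 (Premium, Standard vs Fight, Accommodate):
Let Firm A play Premium with probability p. Expected payoff against Fight: (-5)p + 4(1−p) = −9p + 4; against Accommodate: 1p + (-4)(1−p) = 5p − 4.
Setting these equal: −9p + 4 = 5p − 4 ⇒ −14p = -8 ⇒ p = 4/7, and the value is (-9)·(4/7) + 4 = -8/7.
For Firm B: with q = P(Fight), equating Premium's and Standard's payoffs gives −6q + 1 = 8q − 4 ⇒ q = 5/14.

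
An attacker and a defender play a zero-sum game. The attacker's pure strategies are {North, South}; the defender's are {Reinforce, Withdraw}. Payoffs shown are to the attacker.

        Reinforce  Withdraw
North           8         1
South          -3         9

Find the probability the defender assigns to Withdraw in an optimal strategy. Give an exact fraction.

Row minima: North → 1, South → -3; maximin = 1.
Column maxima: Reinforce → 8, Withdraw → 9; minimax = 8.
1 ≠ 8, so there is no saddle point; optimal play is mixed.
Let the attacker play North with probability p. Expected payoff against Reinforce: 8p + (-3)(1−p) = 11p − 3; against Withdraw: 1p + 9(1−p) = −8p + 9.
Setting these equal: 11p − 3 = −8p + 9 ⇒ 19p = 12 ⇒ p = 12/19, and the value is (11)·(12/19) − 3 = 75/19.
For the defender: with q = P(Reinforce), equating North's and South's payoffs gives 7q + 1 = −12q + 9 ⇒ q = 8/19.

11/19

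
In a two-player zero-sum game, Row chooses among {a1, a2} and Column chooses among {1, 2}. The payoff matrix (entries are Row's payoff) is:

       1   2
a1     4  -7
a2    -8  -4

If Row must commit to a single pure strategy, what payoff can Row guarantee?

-7

Row minima: a1 → -7, a2 → -8.
The best of these is -7.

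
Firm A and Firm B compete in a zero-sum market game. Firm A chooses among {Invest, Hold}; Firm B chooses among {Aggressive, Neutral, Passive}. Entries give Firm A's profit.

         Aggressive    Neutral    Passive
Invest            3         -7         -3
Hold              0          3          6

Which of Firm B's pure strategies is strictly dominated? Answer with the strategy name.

Neutral holds Firm A's payoff strictly below Passive in every row: -7 < -3, 3 < 6.
So Passive is strictly dominated for Firm B.

Passive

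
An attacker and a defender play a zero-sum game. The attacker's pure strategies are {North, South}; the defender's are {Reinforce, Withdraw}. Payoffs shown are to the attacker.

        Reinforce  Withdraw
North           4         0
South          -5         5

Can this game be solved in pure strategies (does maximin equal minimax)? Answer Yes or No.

Row minima: North → 0, South → -5; maximin = 0.
Column maxima: Reinforce → 4, Withdraw → 5; minimax = 4.
0 ≠ 4, so no pure-strategy equilibrium exists.

No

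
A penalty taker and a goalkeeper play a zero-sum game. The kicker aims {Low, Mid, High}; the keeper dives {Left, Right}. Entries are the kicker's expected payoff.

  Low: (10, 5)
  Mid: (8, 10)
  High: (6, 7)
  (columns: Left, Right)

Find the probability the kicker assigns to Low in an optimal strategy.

Row minima: Low → 5, Mid → 8, High → 6; maximin = 8.
Column maxima: Left → 10, Right → 10; minimax = 10.
8 ≠ 10, so there is no saddle point; optimal play is mixed.
High is strictly dominated by Mid, so the kicker never plays it.
On the remaining 2×2 (Low, Mid vs Left, Right):
Let the kicker play Low with probability p. Expected payoff against Left: 10p + 8(1−p) = 2p + 8; against Right: 5p + 10(1−p) = −5p + 10.
Setting these equal: 2p + 8 = −5p + 10 ⇒ 7p = 2 ⇒ p = 2/7, and the value is (2)·(2/7) + 8 = 60/7.
For the keeper: with q = P(Left), equating Low's and Mid's payoffs gives 5q + 5 = −2q + 10 ⇒ q = 5/7.

2/7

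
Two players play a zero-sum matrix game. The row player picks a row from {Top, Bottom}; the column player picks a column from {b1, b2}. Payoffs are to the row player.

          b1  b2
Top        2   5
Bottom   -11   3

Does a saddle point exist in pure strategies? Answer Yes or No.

Yes

Row minima: Top → 2, Bottom → -11; maximin = 2.
Column maxima: b1 → 2, b2 → 5; minimax = 2.
maximin = minimax = 2, so a saddle point exists.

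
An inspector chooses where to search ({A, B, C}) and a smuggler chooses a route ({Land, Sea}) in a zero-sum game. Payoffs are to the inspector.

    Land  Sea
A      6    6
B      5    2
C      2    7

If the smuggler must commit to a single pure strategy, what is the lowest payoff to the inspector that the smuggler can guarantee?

Column maxima: Land → 6, Sea → 7.
The smallest of these is 6.

6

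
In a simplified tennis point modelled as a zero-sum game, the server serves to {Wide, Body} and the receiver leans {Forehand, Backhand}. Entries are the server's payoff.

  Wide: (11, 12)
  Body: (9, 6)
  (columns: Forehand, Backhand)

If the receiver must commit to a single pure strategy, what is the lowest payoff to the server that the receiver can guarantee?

11

Column maxima: Forehand → 11, Backhand → 12.
The smallest of these is 11.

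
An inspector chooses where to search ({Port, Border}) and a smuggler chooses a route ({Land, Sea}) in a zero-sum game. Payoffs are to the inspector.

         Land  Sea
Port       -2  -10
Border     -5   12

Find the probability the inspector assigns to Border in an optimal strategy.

Row minima: Port → -10, Border → -5; maximin = -5.
Column maxima: Land → -2, Sea → 12; minimax = -2.
-5 ≠ -2, so there is no saddle point; optimal play is mixed.
Let the inspector play Port with probability p. Expected payoff against Land: (-2)p + (-5)(1−p) = 3p − 5; against Sea: (-10)p + 12(1−p) = −22p + 12.
Setting these equal: 3p − 5 = −22p + 12 ⇒ 25p = 17 ⇒ p = 17/25, and the value is (3)·(17/25) − 5 = -74/25.
For the smuggler: with q = P(Land), equating Port's and Border's payoffs gives 8q − 10 = −17q + 12 ⇒ q = 22/25.

8/25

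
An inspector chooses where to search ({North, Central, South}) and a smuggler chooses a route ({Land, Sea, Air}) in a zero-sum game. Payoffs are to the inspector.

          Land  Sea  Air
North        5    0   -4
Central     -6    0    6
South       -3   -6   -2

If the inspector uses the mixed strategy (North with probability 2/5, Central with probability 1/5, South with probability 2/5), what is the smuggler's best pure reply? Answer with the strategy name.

Sea

If the smuggler plays Land, the inspector's expected payoff is (2/5)·5 + (1/5)·(-6) + (2/5)·(-3) = -2/5.
If the smuggler plays Sea, the inspector's expected payoff is (2/5)·0 + (1/5)·0 + (2/5)·(-6) = -12/5.
If the smuggler plays Air, the inspector's expected payoff is (2/5)·(-4) + (1/5)·6 + (2/5)·(-2) = -6/5.
The smuggler minimizes the inspector's payoff; the smallest is -12/5, so the best response is Sea.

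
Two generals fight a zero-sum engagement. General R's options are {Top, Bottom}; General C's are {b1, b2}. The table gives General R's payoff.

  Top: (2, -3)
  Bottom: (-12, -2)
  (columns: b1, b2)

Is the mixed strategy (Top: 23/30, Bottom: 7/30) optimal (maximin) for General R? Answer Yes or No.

Against b1 this mix gives (23/30)·2 + (7/30)·(-12) = -19/15.
Against b2 this mix gives (23/30)·(-3) + (7/30)·(-2) = -83/30.
General C will play b2, holding General R to -83/30. Shifting weight toward the row that does better against b2 would raise this floor (the equalizing mix achieves -8/3 against both b2 and b1), so the proposed strategy is not optimal.

No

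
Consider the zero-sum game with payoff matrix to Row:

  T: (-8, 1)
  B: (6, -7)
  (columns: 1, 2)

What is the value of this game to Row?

Row minima: T → -8, B → -7; maximin = -7.
Column maxima: 1 → 6, 2 → 1; minimax = 1.
-7 ≠ 1, so there is no saddle point; optimal play is mixed.
Let Row play T with probability p. Expected payoff against 1: (-8)p + 6(1−p) = −14p + 6; against 2: 1p + (-7)(1−p) = 8p − 7.
Setting these equal: −14p + 6 = 8p − 7 ⇒ −22p = -13 ⇒ p = 13/22, and the value is (-14)·(13/22) + 6 = -25/11.
For Column: with q = P(1), equating T's and B's payoffs gives −9q + 1 = 13q − 7 ⇒ q = 4/11.

-25/11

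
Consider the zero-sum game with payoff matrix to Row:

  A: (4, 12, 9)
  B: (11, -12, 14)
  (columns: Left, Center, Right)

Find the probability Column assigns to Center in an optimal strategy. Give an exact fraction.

Row minima: A → 4, B → -12; maximin = 4.
Column maxima: Left → 11, Center → 12, Right → 14; minimax = 11.
4 ≠ 11, so there is no saddle point; optimal play is mixed.
Right is strictly dominated by Left (it gives Row strictly more in every row), so Column never plays it.
On the remaining 2×2 (A, B vs Left, Center):
Let Row play A with probability p. Expected payoff against Left: 4p + 11(1−p) = −7p + 11; against Center: 12p + (-12)(1−p) = 24p − 12.
Setting these equal: −7p + 11 = 24p − 12 ⇒ −31p = -23 ⇒ p = 23/31, and the value is (-7)·(23/31) + 11 = 180/31.
For Column: with q = P(Left), equating A's and B's payoffs gives −8q + 12 = 23q − 12 ⇒ q = 24/31.

7/31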